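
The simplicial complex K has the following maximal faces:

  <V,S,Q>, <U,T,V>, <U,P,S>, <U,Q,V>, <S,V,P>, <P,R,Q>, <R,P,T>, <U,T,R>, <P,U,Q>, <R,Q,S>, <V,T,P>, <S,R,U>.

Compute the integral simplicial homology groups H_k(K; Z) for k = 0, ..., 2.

H_0 = Z,  H_1 = Z/2,  H_2 = 0.

Order the vertices as P < Q < R < S < T < U < V. Listing each simplex with vertices in this order, K has dimension 2 with simplices:

  0-simplices (7): P, Q, R, S, T, U, V
  1-simplices (18): PQ, PR, PS, PT, PU, PV, QR, QS, QU, QV, RS, RT, RU, SU, SV, TU, TV, UV
  2-simplices (12): PQR, PQU, PRT, PSU, PSV, PTV, QRS, QSV, QUV, RSU, RTU, TUV

Hence C_0 ≅ Z^7, C_1 ≅ Z^18, C_2 ≅ Z^12.

The boundary map ∂_1: C_1 → C_0 maps an edge to its endpoints' difference, ∂[p,q] = q − p. For instance
  ∂TV = V − T.
The 7×18 boundary matrix has rank 6 and Smith normal form diag(1,1,1,1,1,1).

Boundary ∂_2: C_2 → C_1 acts by ∂[p,q,r] = [q,r] − [p,r] + [p,q]. For instance
  ∂QSV = SV − QV + QS,
  ∂RSU = SU − RU + RS.
As a 18×12 matrix over Z this has rank 12, with invariant factors (1,1,1,1,1,1,1,1,1,1,1,2).

Reading off H_k = ker ∂_k / im ∂_{k+1}:

  H_0: rank C_0 − rank ∂_1 = 7 − 6 = 1, and the invariant factors of ∂_1 are all 1, so H_0 = Z.
  H_1: rank ker ∂_1 − rank ∂_2 = (18 − 6) − 12 = 0, and ∂_2 has invariant factor 2 > 1, so H_1 = Z/2.
  H_2: rank ker ∂_2 − rank ∂_3 = (12 − 12) − 0 = 0, and there is no ∂_3, so H_2 = 0.

As a check, the Euler characteristic is 7 − 18 + 12 = 1, which agrees with 1 − 0 + 0 = 1.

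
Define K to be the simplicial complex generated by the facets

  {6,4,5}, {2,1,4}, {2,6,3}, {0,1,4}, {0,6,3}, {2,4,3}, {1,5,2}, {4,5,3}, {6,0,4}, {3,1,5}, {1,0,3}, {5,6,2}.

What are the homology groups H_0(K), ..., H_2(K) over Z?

H_0 = Z,  H_1 = Z/2Z,  H_2 = 0.

Fix the vertex order 0 < 1 < 2 < 3 < 4 < 5 < 6 and write every simplex with vertices in increasing order. Then dim K = 2 and the simplices of K are:

  0-simplices (7): [0], [1], [2], [3], [4], [5], [6]
  1-simplices (18): [0,1], [0,3], [0,4], [0,6], [1,2], [1,3], [1,4], [1,5], [2,3], [2,4], [2,5], [2,6], [3,4], [3,5], [3,6], [4,5], [4,6], [5,6]
  2-simplices (12): [0,1,3], [0,1,4], [0,3,6], [0,4,6], [1,2,4], [1,2,5], [1,3,5], [2,3,4], [2,3,6], [2,5,6], [3,4,5], [4,5,6]

so the chain groups are C_0 ≅ Z^7, C_1 ≅ Z^18, C_2 ≅ Z^12.

The boundary map ∂_1: C_1 → C_0 is given by ∂[p,q] = [q] − [p]. For instance
  ∂[3,6] = [6] − [3].
This gives a 7×18 integer matrix of rank 6; reducing to Smith normal form yields diagonal entries (1,1,1,1,1,1).

∂_2: C_2 → C_1 acts by ∂[p,q,r] = [q,r] − [p,r] + [p,q]. For instance
  ∂[2,5,6] = [5,6] − [2,6] + [2,5],
  ∂[0,1,3] = [1,3] − [0,3] + [0,1].
As a 18×12 matrix over Z this has rank 12, with invariant factors (1,1,1,1,1,1,1,1,1,1,1,2).

Computing H_k = (kernel of ∂_k) / (image of ∂_{k+1}):

  H_0: rank C_0 − rank ∂_1 = 7 − 6 = 1, and the invariant factors of ∂_1 are all 1, so H_0 ≅ Z.
  H_1: rank ker ∂_1 − rank ∂_2 = (18 − 6) − 12 = 0, and ∂_2 has invariant factor 2 > 1, so H_1 ≅ Z/2Z.
  H_2: rank ker ∂_2 − rank ∂_3 = (12 − 12) − 0 = 0, and there is no ∂_3, so H_2 ≅ 0.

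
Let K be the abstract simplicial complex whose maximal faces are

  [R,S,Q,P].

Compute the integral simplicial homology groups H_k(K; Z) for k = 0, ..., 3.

We work with the vertex ordering P < Q < R < S. The simplices of K, each written with vertices in increasing order, are:

  0-simplices (4): P, Q, R, S
  1-simplices (6): PQ, PR, PS, QR, QS, RS
  2-simplices (4): PQR, PQS, PRS, QRS
  3-simplices (1): PQRS

Hence C_0 ≅ Z^4, C_1 ≅ Z^6, C_2 ≅ Z^4, C_3 ≅ Z^1.

The boundary map ∂_1: C_1 → C_0 sends each edge [p,q] (with p < q) to q − p. For instance
  ∂RS = S − R.
The resulting 4×6 matrix has rank 3, and its Smith normal form has invariant factors (1,1,1).

∂_2: C_2 → C_1 acts by ∂[p,q,r] = [q,r] − [p,r] + [p,q]. For instance
  ∂PQR = QR − PR + PQ,
  ∂PRS = RS − PS + PR.
As a 6×4 matrix over Z this has rank 3, with invariant factors (1,1,1).

The boundary map ∂_3: C_3 → C_2 sends each 3-simplex σ to the alternating sum Σ_i (−1)^i (σ with its i-th vertex removed). For instance
  ∂PQRS = QRS − PRS + PQS − PQR.
The 4×1 boundary matrix has rank 1 and Smith normal form diag(1).

From H_k ≅ ker(∂_k) / im(∂_{k+1}) we obtain:

  H_0: rank C_0 − rank ∂_1 = 4 − 3 = 1, and the invariant factors of ∂_1 are all 1, so H_0 ≅ Z.
  H_1: rank ker ∂_1 − rank ∂_2 = (6 − 3) − 3 = 0, and the invariant factors of ∂_2 are all 1, so H_1 ≅ 0.
  H_2: rank ker ∂_2 − rank ∂_3 = (4 − 3) − 1 = 0, and the invariant factors of ∂_3 are all 1, so H_2 ≅ 0.
  H_3: rank ker ∂_3 − rank ∂_4 = (1 − 1) − 0 = 0, and there is no ∂_4, so H_3 ≅ 0.

H_0 = Z,  H_1 = 0,  H_2 = 0,  H_3 = 0.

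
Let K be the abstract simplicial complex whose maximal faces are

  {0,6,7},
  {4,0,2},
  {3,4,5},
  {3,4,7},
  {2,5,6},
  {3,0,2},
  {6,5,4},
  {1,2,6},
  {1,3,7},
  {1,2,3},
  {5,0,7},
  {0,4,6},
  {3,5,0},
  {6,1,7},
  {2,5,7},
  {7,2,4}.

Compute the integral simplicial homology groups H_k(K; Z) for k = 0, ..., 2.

H_0 = Z,  H_1 = Z^2,  H_2 = Z.

Fix the vertex order 0 < 1 < 2 < 3 < 4 < 5 < 6 < 7 and write every simplex with vertices in increasing order. Then dim K = 2 and the simplices of K are:

  0-simplices (8): [0], [1], [2], [3], [4], [5], [6], [7]
  1-simplices (24): (24 of them)
  2-simplices (16): [0,2,3], [0,2,4], [0,3,5], [0,4,6], [0,5,7], [0,6,7], [1,2,3], [1,2,6], [1,3,7], [1,6,7], [2,4,7], [2,5,6], [2,5,7], [3,4,5], [3,4,7], [4,5,6]

giving chain groups C_0 ≅ Z^8, C_1 ≅ Z^24, C_2 ≅ Z^16.

The boundary map ∂_1: C_1 → C_0 is given by ∂[p,q] = [q] − [p]. For instance
  ∂[0,4] = [4] − [0].
This gives a 8×24 integer matrix of rank 7; reducing to Smith normal form yields diagonal entries (1,1,1,1,1,1,1).

∂_2: C_2 → C_1 sends each 2-simplex [p,q,r] to [q,r] − [p,r] + [p,q]. For instance
  ∂[1,2,3] = [2,3] − [1,3] + [1,2],
  ∂[2,4,7] = [4,7] − [2,7] + [2,4].
As a 24×16 matrix over Z this has rank 15, with invariant factors (1,1,1,1,1,1,1,1,1,1,1,1,1,1,1).

From H_k ≅ ker(∂_k) / im(∂_{k+1}) we obtain:

  H_0: rank C_0 − rank ∂_1 = 8 − 7 = 1, and the invariant factors of ∂_1 are all 1, so H_0 = Z.
  H_1: rank ker ∂_1 − rank ∂_2 = (24 − 7) − 15 = 2, and the invariant factors of ∂_2 are all 1, so H_1 = Z^2.
  H_2: rank ker ∂_2 − rank ∂_3 = (16 − 15) − 0 = 1, and there is no ∂_3, so H_2 = Z.

(K is a triangulation of the torus T^2.)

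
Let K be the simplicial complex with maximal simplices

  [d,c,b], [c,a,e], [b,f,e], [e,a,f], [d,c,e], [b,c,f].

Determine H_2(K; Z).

Fix the vertex order a < b < c < d < e < f and write every simplex with vertices in increasing order. Then dim K = 2 and the simplices of K are:

  0-simplices (6): a, b, c, d, e, f
  1-simplices (12): ac, ae, af, bc, bd, be, bf, cd, ce, cf, de, ef
  2-simplices (6): ace, aef, bcd, bcf, bef, cde

Hence C_0 ≅ Z^6, C_1 ≅ Z^12, C_2 ≅ Z^6.

Boundary ∂_1: C_1 → C_0 sends each edge [p,q] (with p < q) to q − p. For instance
  ∂ac = c − a.
The 6×12 boundary matrix has rank 5 and Smith normal form diag(1,1,1,1,1).

The boundary map ∂_2: C_2 → C_1 sends each 2-simplex [p,q,r] to [q,r] − [p,r] + [p,q]. For instance
  ∂aef = ef − af + ae,
  ∂bef = ef − bf + be.
The 12×6 boundary matrix has rank 6 and Smith normal form diag(1,1,1,1,1,1).

From H_k ≅ ker(∂_k) / im(∂_{k+1}) we obtain:

  H_2: rank ker ∂_2 − rank ∂_3 = (6 − 6) − 0 = 0, and there is no ∂_3, so H_2 ≅ 0.

(K is a triangulation of the cylinder S^1 x I.)

H_2 = 0.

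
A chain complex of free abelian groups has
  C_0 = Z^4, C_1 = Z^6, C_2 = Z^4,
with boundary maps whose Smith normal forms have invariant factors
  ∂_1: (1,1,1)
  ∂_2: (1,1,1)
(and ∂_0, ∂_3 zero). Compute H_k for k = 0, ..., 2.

H_0 = Z,  H_1 = 0,  H_2 = Z.

H_0: b_0 = 4 − 0 − 3 = 1; torsion from ∂_1 factors > 1: none. So H_0 = Z.
H_1: b_1 = 6 − 3 − 3 = 0; torsion from ∂_2 factors > 1: none. So H_1 = 0.
H_2: b_2 = 4 − 3 − 0 = 1; torsion from ∂_3 factors > 1: none. So H_2 = Z.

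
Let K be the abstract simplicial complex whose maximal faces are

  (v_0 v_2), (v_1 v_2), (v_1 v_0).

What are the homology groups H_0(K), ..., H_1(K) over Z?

K has 3 vertices, 3 edges.
rank ∂_0 = 0, rank ∂_1 = 2 ⇒ b_0 = 3 − 0 − 2 = 1; all invariant factors of ∂_1 are 1 so no torsion. So H_0 ≅ Z.
rank ∂_1 = 2, rank ∂_2 = 0 ⇒ b_1 = 3 − 2 − 0 = 1. So H_1 ≅ Z.

H_0 = Z,  H_1 = Z.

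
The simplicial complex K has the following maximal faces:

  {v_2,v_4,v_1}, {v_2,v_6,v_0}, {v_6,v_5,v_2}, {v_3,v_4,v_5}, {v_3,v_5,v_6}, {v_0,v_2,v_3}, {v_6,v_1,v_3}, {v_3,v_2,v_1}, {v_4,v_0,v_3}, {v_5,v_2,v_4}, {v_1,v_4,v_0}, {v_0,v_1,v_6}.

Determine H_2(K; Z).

Order the vertices as v_0 < v_1 < v_2 < v_3 < v_4 < v_5 < v_6. Listing each simplex with vertices in this order, K has dimension 2 with simplices:

  0-simplices (7): [v_0], [v_1], [v_2], [v_3], [v_4], [v_5], [v_6]
  1-simplices (18): (18 of them)
  2-simplices (12): (12 of them)

giving chain groups C_0 ≅ Z^7, C_1 ≅ Z^18, C_2 ≅ Z^12.

∂_1: C_1 → C_0 sends each edge [p,q] (with p < q) to q − p. For instance
  ∂[v_0,v_1] = [v_1] − [v_0].
As a 7×18 matrix over Z this has rank 6, with invariant factors (1,1,1,1,1,1).

The boundary map ∂_2: C_2 → C_1 sends each 2-simplex [p,q,r] to [q,r] − [p,r] + [p,q]. For instance
  ∂[v_0,v_3,v_4] = [v_3,v_4] − [v_0,v_4] + [v_0,v_3],
  ∂[v_3,v_4,v_5] = [v_4,v_5] − [v_3,v_5] + [v_3,v_4].
As a 18×12 matrix over Z this has rank 12, with invariant factors (1,1,1,1,1,1,1,1,1,1,1,2).

Reading off H_k = ker ∂_k / im ∂_{k+1}:

  H_2: rank ker ∂_2 − rank ∂_3 = (12 − 12) − 0 = 0, and there is no ∂_3, so H_2 = 0.

H_2 ≅ 0.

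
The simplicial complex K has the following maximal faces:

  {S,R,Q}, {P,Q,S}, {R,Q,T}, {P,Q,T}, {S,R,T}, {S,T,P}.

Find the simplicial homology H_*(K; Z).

We work with the vertex ordering P < Q < R < S < T. The simplices of K, each written with vertices in increasing order, are:

  0-simplices (5): P, Q, R, S, T
  1-simplices (9): PQ, PS, PT, QR, QS, QT, RS, RT, ST
  2-simplices (6): PQS, PQT, PST, QRS, QRT, RST

so the chain groups are C_0 ≅ Z^5, C_1 ≅ Z^9, C_2 ≅ Z^6.

The boundary map ∂_1: C_1 → C_0 is given by ∂[p,q] = [q] − [p].
The resulting 5×9 matrix has rank 4, and its Smith normal form has invariant factors (1,1,1,1).

∂_2: C_2 → C_1 maps a triangle to the signed sum of its edges. For instance
  ∂RST = ST − RT + RS,
  ∂QRT = RT − QT + QR.
The resulting 9×6 matrix has rank 5, and its Smith normal form has invariant factors (1,1,1,1,1).

Reading off H_k = ker ∂_k / im ∂_{k+1}:

  H_0: rank C_0 − rank ∂_1 = 5 − 4 = 1, and the invariant factors of ∂_1 are all 1, so H_0 ≅ Z.
  H_1: rank ker ∂_1 − rank ∂_2 = (9 − 4) − 5 = 0, and the invariant factors of ∂_2 are all 1, so H_1 ≅ 0.
  H_2: rank ker ∂_2 − rank ∂_3 = (6 − 5) − 0 = 1, and there is no ∂_3, so H_2 ≅ Z.

As a check, the Euler characteristic is 5 − 9 + 6 = 2, which agrees with 1 − 0 + 1 = 2.
(K is a triangulation of the 2-sphere S^2.)

H_0 ≅ Z,  H_1 = 0,  H_2 ≅ Z.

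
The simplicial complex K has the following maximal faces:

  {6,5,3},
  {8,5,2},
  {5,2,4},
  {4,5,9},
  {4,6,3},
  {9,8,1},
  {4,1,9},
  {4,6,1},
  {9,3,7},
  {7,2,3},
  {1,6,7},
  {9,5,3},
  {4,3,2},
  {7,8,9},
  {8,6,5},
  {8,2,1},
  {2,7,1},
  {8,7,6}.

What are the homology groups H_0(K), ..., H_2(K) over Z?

H_0 = Z,  H_1 = Z ⊕ Z/2,  H_2 = 0.

Order the vertices as 1 < 2 < 3 < 4 < 5 < 6 < 7 < 8 < 9. Listing each simplex with vertices in this order, K has dimension 2 with simplices:

  0-simplices (9): [1], [2], [3], [4], [5], [6], [7], [8], [9]
  1-simplices (27): (27 of them)
  2-simplices (18): [1,2,7], [1,2,8], [1,4,6], [1,4,9], [1,6,7], [1,8,9], [2,3,4], [2,3,7], [2,4,5], [2,5,8], [3,4,6], [3,5,6], [3,5,9], [3,7,9], [4,5,9], [5,6,8], [6,7,8], [7,8,9]

giving chain groups C_0 ≅ Z^9, C_1 ≅ Z^27, C_2 ≅ Z^18.

The boundary map ∂_1: C_1 → C_0 maps an edge to its endpoints' difference, ∂[p,q] = q − p. For instance
  ∂[8,9] = [9] − [8].
This gives a 9×27 integer matrix of rank 8; reducing to Smith normal form yields diagonal entries (1,1,1,1,1,1,1,1).

∂_2: C_2 → C_1 maps a triangle to the signed sum of its edges. For instance
  ∂[1,2,8] = [2,8] − [1,8] + [1,2],
  ∂[3,7,9] = [7,9] − [3,9] + [3,7].
The 27×18 boundary matrix has rank 18 and Smith normal form diag(1,1,1,1,1,1,1,1,1,1,1,1,1,1,1,1,1,2).

Reading off H_k = ker ∂_k / im ∂_{k+1}:

  H_0: rank C_0 − rank ∂_1 = 9 − 8 = 1, and the invariant factors of ∂_1 are all 1, so H_0 ≅ Z.
  H_1: rank ker ∂_1 − rank ∂_2 = (27 − 8) − 18 = 1, and ∂_2 has invariant factor 2 > 1, so H_1 ≅ Z ⊕ Z/2.
  H_2: rank ker ∂_2 − rank ∂_3 = (18 − 18) − 0 = 0, and there is no ∂_3, so H_2 ≅ 0.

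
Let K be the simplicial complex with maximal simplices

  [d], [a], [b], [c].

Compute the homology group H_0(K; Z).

K has 4 vertices.
rank ∂_0 = 0, rank ∂_1 = 0 ⇒ b_0 = 4 − 0 − 0 = 4. So H_0 ≅ Z^4.

H_0 = Z^4.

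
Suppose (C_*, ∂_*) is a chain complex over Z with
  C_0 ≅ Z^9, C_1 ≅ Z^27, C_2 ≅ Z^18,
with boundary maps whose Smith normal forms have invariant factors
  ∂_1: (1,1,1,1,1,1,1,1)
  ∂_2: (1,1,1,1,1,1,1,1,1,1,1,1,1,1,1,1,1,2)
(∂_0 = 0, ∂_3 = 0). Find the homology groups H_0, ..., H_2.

H_0: b_0 = 9 − 0 − 8 = 1; torsion from ∂_1 factors > 1: none. So H_0 ≅ Z.
H_1: b_1 = 27 − 8 − 18 = 1; torsion from ∂_2 factors > 1: [2]. So H_1 ≅ Z ⊕ Z/2.
H_2: b_2 = 18 − 18 − 0 = 0; torsion from ∂_3 factors > 1: none. So H_2 ≅ 0.

H_0 ≅ Z,  H_1 ≅ Z ⊕ Z/2,  H_2 = 0.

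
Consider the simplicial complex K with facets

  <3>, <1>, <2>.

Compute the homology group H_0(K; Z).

H_0 = Z^3.

Take the total order 1 < 2 < 3 on the vertex set. Then K (dimension 0) consists of the simplices:

  0-simplices (3): [1], [2], [3]

so the chain groups are C_0 ≅ Z^3.

Computing H_k = (kernel of ∂_k) / (image of ∂_{k+1}):

  H_0: rank C_0 − rank ∂_1 = 3 − 0 = 3, and there is no ∂_1, so H_0 ≅ Z^3.

(K is a triangulation of a set of 3 points.)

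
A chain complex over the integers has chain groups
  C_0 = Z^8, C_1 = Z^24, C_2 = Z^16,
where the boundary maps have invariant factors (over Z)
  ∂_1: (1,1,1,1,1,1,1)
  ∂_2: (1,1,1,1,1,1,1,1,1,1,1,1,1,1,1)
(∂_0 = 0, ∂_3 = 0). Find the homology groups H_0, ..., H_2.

H_0: b_0 = 8 − 0 − 7 = 1; torsion from ∂_1 factors > 1: none. So H_0 = Z.
H_1: b_1 = 24 − 7 − 15 = 2; torsion from ∂_2 factors > 1: none. So H_1 = Z^2.
H_2: b_2 = 16 − 15 − 0 = 1; torsion from ∂_3 factors > 1: none. So H_2 = Z.

H_0 = Z,  H_1 = Z^2,  H_2 = Z.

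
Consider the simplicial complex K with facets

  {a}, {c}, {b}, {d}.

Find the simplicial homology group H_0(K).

Order the vertices as a < b < c < d. Listing each simplex with vertices in this order, K has dimension 0 with simplices:

  0-simplices (4): a, b, c, d

Hence C_0 ≅ Z^4.

Now H_k = ker ∂_k / im ∂_{k+1}, so:

  H_0: rank C_0 − rank ∂_1 = 4 − 0 = 4, and there is no ∂_1, so H_0 = Z^4.

(K is a triangulation of a set of 4 points.)

H_0 = Z^4.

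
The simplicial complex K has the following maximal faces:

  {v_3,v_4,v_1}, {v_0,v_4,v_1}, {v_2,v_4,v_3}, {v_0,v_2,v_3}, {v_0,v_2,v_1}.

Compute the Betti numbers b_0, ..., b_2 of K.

b_0 = 1, b_1 = 1, b_2 = 0.

Fix the vertex order v_0 < v_1 < v_2 < v_3 < v_4 and write every simplex with vertices in increasing order. Then dim K = 2 and the simplices of K are:

  0-simplices (5): [v_0], [v_1], [v_2], [v_3], [v_4]
  1-simplices (10): [v_0,v_1], [v_0,v_2], [v_0,v_3], [v_0,v_4], [v_1,v_2], [v_1,v_3], [v_1,v_4], [v_2,v_3], [v_2,v_4], [v_3,v_4]
  2-simplices (5): [v_0,v_1,v_2], [v_0,v_1,v_4], [v_0,v_2,v_3], [v_1,v_3,v_4], [v_2,v_3,v_4]

Hence C_0 ≅ Z^5, C_1 ≅ Z^10, C_2 ≅ Z^5.

Boundary ∂_1: C_1 → C_0 is given by ∂[p,q] = [q] − [p].
The resulting 5×10 matrix has rank 4, and its Smith normal form has invariant factors (1,1,1,1).

∂_2: C_2 → C_1 acts by ∂[p,q,r] = [q,r] − [p,r] + [p,q]. For instance
  ∂[v_0,v_1,v_2] = [v_1,v_2] − [v_0,v_2] + [v_0,v_1],
  ∂[v_0,v_2,v_3] = [v_2,v_3] − [v_0,v_3] + [v_0,v_2].
The 10×5 boundary matrix has rank 5 and Smith normal form diag(1,1,1,1,1).

Reading off H_k = ker ∂_k / im ∂_{k+1}:

  H_0: rank C_0 − rank ∂_1 = 5 − 4 = 1, and the invariant factors of ∂_1 are all 1, so H_0 ≅ Z.
  H_1: rank ker ∂_1 − rank ∂_2 = (10 − 4) − 5 = 1, and the invariant factors of ∂_2 are all 1, so H_1 ≅ Z.
  H_2: rank ker ∂_2 − rank ∂_3 = (5 − 5) − 0 = 0, and there is no ∂_3, so H_2 ≅ 0.

(K is a triangulation of the Möbius band.)

Hence the Betti numbers are b_0 = 1, b_1 = 1, b_2 = 0.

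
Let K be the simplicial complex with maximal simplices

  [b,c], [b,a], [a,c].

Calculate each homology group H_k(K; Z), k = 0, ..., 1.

H_0 ≅ Z,  H_1 ≅ Z.

Take the total order a < b < c on the vertex set. Then K (dimension 1) consists of the simplices:

  0-simplices (3): a, b, c
  1-simplices (3): ab, ac, bc

so the chain groups are C_0 ≅ Z^3, C_1 ≅ Z^3.

Boundary ∂_1: C_1 → C_0 sends each edge [p,q] (with p < q) to q − p.
The 3×3 boundary matrix has rank 2 and Smith normal form diag(1,1).

Reading off H_k = ker ∂_k / im ∂_{k+1}:

  H_0: rank C_0 − rank ∂_1 = 3 − 2 = 1, and the invariant factors of ∂_1 are all 1, so H_0 = Z.
  H_1: rank ker ∂_1 − rank ∂_2 = (3 − 2) − 0 = 1, and there is no ∂_2, so H_1 = Z.

(K is a triangulation of the circle S^1.)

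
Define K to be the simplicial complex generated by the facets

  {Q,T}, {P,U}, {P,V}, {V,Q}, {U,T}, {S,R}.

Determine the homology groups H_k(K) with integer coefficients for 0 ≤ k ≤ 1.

H_0 ≅ Z^2,  H_1 ≅ Z.

We work with the vertex ordering P < Q < R < S < T < U < V. The simplices of K, each written with vertices in increasing order, are:

  0-simplices (7): P, Q, R, S, T, U, V
  1-simplices (6): PU, PV, QT, QV, RS, TU

Hence C_0 ≅ Z^7, C_1 ≅ Z^6.

The boundary map ∂_1: C_1 → C_0 is given by ∂[p,q] = [q] − [p].
As a 7×6 matrix over Z this has rank 5, with invariant factors (1,1,1,1,1).

Now H_k = ker ∂_k / im ∂_{k+1}, so:

  H_0: rank C_0 − rank ∂_1 = 7 − 5 = 2, and the invariant factors of ∂_1 are all 1, so H_0 = Z^2.
  H_1: rank ker ∂_1 − rank ∂_2 = (6 − 5) − 0 = 1, and there is no ∂_2, so H_1 = Z.

As a check, the Euler characteristic is 7 − 6 = 1, which agrees with 2 − 1 = 1.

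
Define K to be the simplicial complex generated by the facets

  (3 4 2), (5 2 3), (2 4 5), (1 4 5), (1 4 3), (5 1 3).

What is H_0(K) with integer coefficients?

Take the total order 1 < 2 < 3 < 4 < 5 on the vertex set. Then K (dimension 2) consists of the simplices:

  0-simplices (5): [1], [2], [3], [4], [5]
  1-simplices (9): [1,3], [1,4], [1,5], [2,3], [2,4], [2,5], [3,4], [3,5], [4,5]
  2-simplices (6): [1,3,4], [1,3,5], [1,4,5], [2,3,4], [2,3,5], [2,4,5]

giving chain groups C_0 ≅ Z^5, C_1 ≅ Z^9, C_2 ≅ Z^6.

The boundary map ∂_1: C_1 → C_0 is given by ∂[p,q] = [q] − [p].
The resulting 5×9 matrix has rank 4, and its Smith normal form has invariant factors (1,1,1,1).

∂_2: C_2 → C_1 sends each 2-simplex [p,q,r] to [q,r] − [p,r] + [p,q]. For instance
  ∂[1,4,5] = [4,5] − [1,5] + [1,4],
  ∂[1,3,5] = [3,5] − [1,5] + [1,3].
This gives a 9×6 integer matrix of rank 5; reducing to Smith normal form yields diagonal entries (1,1,1,1,1).

Computing H_k = (kernel of ∂_k) / (image of ∂_{k+1}):

  H_0: rank C_0 − rank ∂_1 = 5 − 4 = 1, and the invariant factors of ∂_1 are all 1, so H_0 ≅ Z.

H_0 = Z.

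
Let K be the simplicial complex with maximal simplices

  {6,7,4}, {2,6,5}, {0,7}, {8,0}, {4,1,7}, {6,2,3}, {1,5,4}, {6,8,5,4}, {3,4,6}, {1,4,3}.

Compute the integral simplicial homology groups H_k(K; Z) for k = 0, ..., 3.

H_0 = Z,  H_1 = Z,  H_2 = 0,  H_3 = 0.

Fix the vertex order 0 < 1 < 2 < 3 < 4 < 5 < 6 < 7 < 8 and write every simplex with vertices in increasing order. Then dim K = 3 and the simplices of K are:

  0-simplices (9): [0], [1], [2], [3], [4], [5], [6], [7], [8]
  1-simplices (19): [0,7], [0,8], [1,3], [1,4], [1,5], [1,7], [2,3], [2,5], [2,6], [3,4], [3,6], [4,5], [4,6], [4,7], [4,8], [5,6], [5,8], [6,7], [6,8]
  2-simplices (11): [1,3,4], [1,4,5], [1,4,7], [2,3,6], [2,5,6], [3,4,6], [4,5,6], [4,5,8], [4,6,7], [4,6,8], [5,6,8]
  3-simplices (1): [4,5,6,8]

so the chain groups are C_0 ≅ Z^9, C_1 ≅ Z^19, C_2 ≅ Z^11, C_3 ≅ Z^1.

∂_1: C_1 → C_0 maps an edge to its endpoints' difference, ∂[p,q] = q − p.
The resulting 9×19 matrix has rank 8, and its Smith normal form has invariant factors (1,1,1,1,1,1,1,1).

∂_2: C_2 → C_1 maps a triangle to the signed sum of its edges. For instance
  ∂[1,4,5] = [4,5] − [1,5] + [1,4],
  ∂[5,6,8] = [6,8] − [5,8] + [5,6].
As a 19×11 matrix over Z this has rank 10, with invariant factors (1,1,1,1,1,1,1,1,1,1).

Boundary ∂_3: C_3 → C_2 sends each 3-simplex σ to the alternating sum Σ_i (−1)^i (σ with its i-th vertex removed). For instance
  ∂[4,5,6,8] = [5,6,8] − [4,6,8] + [4,5,8] − [4,5,6].
The resulting 11×1 matrix has rank 1, and its Smith normal form has invariant factors (1).

Reading off H_k = ker ∂_k / im ∂_{k+1}:

  H_0: rank C_0 − rank ∂_1 = 9 − 8 = 1, and the invariant factors of ∂_1 are all 1, so H_0 = Z.
  H_1: rank ker ∂_1 − rank ∂_2 = (19 − 8) − 10 = 1, and the invariant factors of ∂_2 are all 1, so H_1 = Z.
  H_2: rank ker ∂_2 − rank ∂_3 = (11 − 10) − 1 = 0, and the invariant factors of ∂_3 are all 1, so H_2 = 0.
  H_3: rank ker ∂_3 − rank ∂_4 = (1 − 1) − 0 = 0, and there is no ∂_4, so H_3 = 0.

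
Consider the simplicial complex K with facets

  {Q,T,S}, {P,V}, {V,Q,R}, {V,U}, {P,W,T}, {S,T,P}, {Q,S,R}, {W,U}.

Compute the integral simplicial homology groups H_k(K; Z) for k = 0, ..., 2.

We work with the vertex ordering P < Q < R < S < T < U < V < W. The simplices of K, each written with vertices in increasing order, are:

  0-simplices (8): P, Q, R, S, T, U, V, W
  1-simplices (14): PS, PT, PV, PW, QR, QS, QT, QV, RS, RV, ST, TW, UV, UW
  2-simplices (5): PST, PTW, QRS, QRV, QST

Hence C_0 ≅ Z^8, C_1 ≅ Z^14, C_2 ≅ Z^5.

∂_1: C_1 → C_0 is given by ∂[p,q] = [q] − [p].
As a 8×14 matrix over Z this has rank 7, with invariant factors (1,1,1,1,1,1,1).

The boundary map ∂_2: C_2 → C_1 acts by ∂[p,q,r] = [q,r] − [p,r] + [p,q]. For instance
  ∂PTW = TW − PW + PT,
  ∂QRS = RS − QS + QR.
The 14×5 boundary matrix has rank 5 and Smith normal form diag(1,1,1,1,1).

Now H_k = ker ∂_k / im ∂_{k+1}, so:

  H_0: rank C_0 − rank ∂_1 = 8 − 7 = 1, and the invariant factors of ∂_1 are all 1, so H_0 ≅ Z.
  H_1: rank ker ∂_1 − rank ∂_2 = (14 − 7) − 5 = 2, and the invariant factors of ∂_2 are all 1, so H_1 ≅ Z^2.
  H_2: rank ker ∂_2 − rank ∂_3 = (5 − 5) − 0 = 0, and there is no ∂_3, so H_2 ≅ 0.

As a check, the Euler characteristic is 8 − 14 + 5 = -1, which agrees with 1 − 2 + 0 = -1.

H_0 ≅ Z,  H_1 ≅ Z^2,  H_2 = 0.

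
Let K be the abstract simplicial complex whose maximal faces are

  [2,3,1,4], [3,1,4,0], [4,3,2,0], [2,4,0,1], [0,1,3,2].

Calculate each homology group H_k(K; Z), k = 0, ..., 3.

Take the total order 0 < 1 < 2 < 3 < 4 on the vertex set. Then K (dimension 3) consists of the simplices:

  0-simplices (5): [0], [1], [2], [3], [4]
  1-simplices (10): [0,1], [0,2], [0,3], [0,4], [1,2], [1,3], [1,4], [2,3], [2,4], [3,4]
  2-simplices (10): [0,1,2], [0,1,3], [0,1,4], [0,2,3], [0,2,4], [0,3,4], [1,2,3], [1,2,4], [1,3,4], [2,3,4]
  3-simplices (5): [0,1,2,3], [0,1,2,4], [0,1,3,4], [0,2,3,4], [1,2,3,4]

Hence C_0 ≅ Z^5, C_1 ≅ Z^10, C_2 ≅ Z^10, C_3 ≅ Z^5.

∂_1: C_1 → C_0 is given by ∂[p,q] = [q] − [p].
This gives a 5×10 integer matrix of rank 4; reducing to Smith normal form yields diagonal entries (1,1,1,1).

The boundary map ∂_2: C_2 → C_1 acts by ∂[p,q,r] = [q,r] − [p,r] + [p,q]. For instance
  ∂[0,2,3] = [2,3] − [0,3] + [0,2],
  ∂[0,1,4] = [1,4] − [0,4] + [0,1].
As a 10×10 matrix over Z this has rank 6, with invariant factors (1,1,1,1,1,1).

Boundary ∂_3: C_3 → C_2 sends each 3-simplex σ to the alternating sum Σ_i (−1)^i (σ with its i-th vertex removed). For instance
  ∂[1,2,3,4] = [2,3,4] − [1,3,4] + [1,2,4] − [1,2,3],
  ∂[0,1,2,4] = [1,2,4] − [0,2,4] + [0,1,4] − [0,1,2].
The resulting 10×5 matrix has rank 4, and its Smith normal form has invariant factors (1,1,1,1).

Computing H_k = (kernel of ∂_k) / (image of ∂_{k+1}):

  H_0: rank C_0 − rank ∂_1 = 5 − 4 = 1, and the invariant factors of ∂_1 are all 1, so H_0 = Z.
  H_1: rank ker ∂_1 − rank ∂_2 = (10 − 4) − 6 = 0, and the invariant factors of ∂_2 are all 1, so H_1 = 0.
  H_2: rank ker ∂_2 − rank ∂_3 = (10 − 6) − 4 = 0, and the invariant factors of ∂_3 are all 1, so H_2 = 0.
  H_3: rank ker ∂_3 − rank ∂_4 = (5 − 4) − 0 = 1, and there is no ∂_4, so H_3 = Z.

As a check, the Euler characteristic is 5 − 10 + 10 − 5 = 0, which agrees with 1 − 0 + 0 − 1 = 0.
(K is a triangulation of the 3-sphere S^3.)

H_0 ≅ Z,  H_1 = 0,  H_2 = 0,  H_3 ≅ Z.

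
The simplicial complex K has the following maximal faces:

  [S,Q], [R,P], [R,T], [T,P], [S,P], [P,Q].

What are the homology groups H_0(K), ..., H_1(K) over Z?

Take the total order P < Q < R < S < T on the vertex set. Then K (dimension 1) consists of the simplices:

  0-simplices (5): P, Q, R, S, T
  1-simplices (6): PQ, PR, PS, PT, QS, RT

so the chain groups are C_0 ≅ Z^5, C_1 ≅ Z^6.

∂_1: C_1 → C_0 is given by ∂[p,q] = [q] − [p].
The 5×6 boundary matrix has rank 4 and Smith normal form diag(1,1,1,1).

Computing H_k = (kernel of ∂_k) / (image of ∂_{k+1}):

  H_0: rank C_0 − rank ∂_1 = 5 − 4 = 1, and the invariant factors of ∂_1 are all 1, so H_0 ≅ Z.
  H_1: rank ker ∂_1 − rank ∂_2 = (6 − 4) − 0 = 2, and there is no ∂_2, so H_1 ≅ Z^2.

(K is a triangulation of a wedge of 2 circles.)

H_0 = Z,  H_1 = Z^2.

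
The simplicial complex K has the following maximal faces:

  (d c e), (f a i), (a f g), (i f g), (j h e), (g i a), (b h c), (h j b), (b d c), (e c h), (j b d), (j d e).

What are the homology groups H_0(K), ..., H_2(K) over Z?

H_0 ≅ Z^2,  H_1 = 0,  H_2 ≅ Z^2.

We work with the vertex ordering a < b < c < d < e < f < g < h < i < j. The simplices of K, each written with vertices in increasing order, are:

  0-simplices (10): a, b, c, d, e, f, g, h, i, j
  1-simplices (18): af, ag, ai, bc, bd, bh, bj, cd, ce, ch, de, dj, eh, ej, fg, fi, gi, hj
  2-simplices (12): afg, afi, agi, bcd, bch, bdj, bhj, cde, ceh, dej, ehj, fgi

so the chain groups are C_0 ≅ Z^10, C_1 ≅ Z^18, C_2 ≅ Z^12.

∂_1: C_1 → C_0 sends each edge [p,q] (with p < q) to q − p. For instance
  ∂ch = h − c.
The 10×18 boundary matrix has rank 8 and Smith normal form diag(1,1,1,1,1,1,1,1).

Boundary ∂_2: C_2 → C_1 maps a triangle to the signed sum of its edges. For instance
  ∂fgi = gi − fi + fg,
  ∂bch = ch − bh + bc.
The resulting 18×12 matrix has rank 10, and its Smith normal form has invariant factors (1,1,1,1,1,1,1,1,1,1).

Computing H_k = (kernel of ∂_k) / (image of ∂_{k+1}):

  H_0: rank C_0 − rank ∂_1 = 10 − 8 = 2, and the invariant factors of ∂_1 are all 1, so H_0 = Z^2.
  H_1: rank ker ∂_1 − rank ∂_2 = (18 − 8) − 10 = 0, and the invariant factors of ∂_2 are all 1, so H_1 = 0.
  H_2: rank ker ∂_2 − rank ∂_3 = (12 − 10) − 0 = 2, and there is no ∂_3, so H_2 = Z^2.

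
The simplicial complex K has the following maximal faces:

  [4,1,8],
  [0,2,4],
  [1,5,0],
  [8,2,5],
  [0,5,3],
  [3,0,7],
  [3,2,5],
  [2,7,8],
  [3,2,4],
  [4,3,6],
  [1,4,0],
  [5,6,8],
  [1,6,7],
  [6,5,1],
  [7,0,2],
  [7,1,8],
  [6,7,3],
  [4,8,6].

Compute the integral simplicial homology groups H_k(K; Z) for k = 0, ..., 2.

K has 9 vertices, 27 edges, 18 triangles.
rank ∂_0 = 0, rank ∂_1 = 8 ⇒ b_0 = 9 − 0 − 8 = 1; all invariant factors of ∂_1 are 1 so no torsion. So H_0 = Z.
rank ∂_1 = 8, rank ∂_2 = 18 ⇒ b_1 = 27 − 8 − 18 = 1; ∂_2 has invariant factor(s) [2] giving torsion. So H_1 = Z ⊕ Z/2Z.
rank ∂_2 = 18, rank ∂_3 = 0 ⇒ b_2 = 18 − 18 − 0 = 0. So H_2 = 0.

H_0 ≅ Z,  H_1 ≅ Z ⊕ Z/2Z,  H_2 = 0.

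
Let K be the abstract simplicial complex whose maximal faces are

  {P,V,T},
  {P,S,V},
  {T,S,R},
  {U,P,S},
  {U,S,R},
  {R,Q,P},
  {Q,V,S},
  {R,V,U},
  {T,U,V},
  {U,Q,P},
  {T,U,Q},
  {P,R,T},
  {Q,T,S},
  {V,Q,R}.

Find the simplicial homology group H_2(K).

H_2 ≅ Z.

Order the vertices as P < Q < R < S < T < U < V. Listing each simplex with vertices in this order, K has dimension 2 with simplices:

  0-simplices (7): P, Q, R, S, T, U, V
  1-simplices (21): PQ, PR, PS, PT, PU, PV, QR, QS, QT, QU, QV, RS, RT, RU, RV, ST, SU, SV, TU, TV, UV
  2-simplices (14): PQR, PQU, PRT, PSU, PSV, PTV, QRV, QST, QSV, QTU, RST, RSU, RUV, TUV

Hence C_0 ≅ Z^7, C_1 ≅ Z^21, C_2 ≅ Z^14.

The boundary map ∂_1: C_1 → C_0 maps an edge to its endpoints' difference, ∂[p,q] = q − p. For instance
  ∂SU = U − S.
The resulting 7×21 matrix has rank 6, and its Smith normal form has invariant factors (1,1,1,1,1,1).

The boundary map ∂_2: C_2 → C_1 acts by ∂[p,q,r] = [q,r] − [p,r] + [p,q]. For instance
  ∂QST = ST − QT + QS,
  ∂TUV = UV − TV + TU.
This gives a 21×14 integer matrix of rank 13; reducing to Smith normal form yields diagonal entries (1,1,1,1,1,1,1,1,1,1,1,1,1).

Now H_k = ker ∂_k / im ∂_{k+1}, so:

  H_2: rank ker ∂_2 − rank ∂_3 = (14 − 13) − 0 = 1, and there is no ∂_3, so H_2 = Z.

(K is a triangulation of the torus T^2.)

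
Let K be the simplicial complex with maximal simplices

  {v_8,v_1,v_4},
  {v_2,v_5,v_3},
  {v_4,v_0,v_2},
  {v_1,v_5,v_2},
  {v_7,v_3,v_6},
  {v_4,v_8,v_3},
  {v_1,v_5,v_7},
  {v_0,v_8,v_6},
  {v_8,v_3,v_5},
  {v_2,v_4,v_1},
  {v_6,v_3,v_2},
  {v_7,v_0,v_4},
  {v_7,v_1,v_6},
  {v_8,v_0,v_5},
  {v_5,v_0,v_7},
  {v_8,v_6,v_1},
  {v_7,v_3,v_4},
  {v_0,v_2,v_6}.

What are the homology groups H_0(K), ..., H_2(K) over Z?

We work with the vertex ordering v_0 < v_1 < v_2 < v_3 < v_4 < v_5 < v_6 < v_7 < v_8. The simplices of K, each written with vertices in increasing order, are:

  0-simplices (9): [v_0], [v_1], [v_2], [v_3], [v_4], [v_5], [v_6], [v_7], [v_8]
  1-simplices (27): (27 of them)
  2-simplices (18): (18 of them)

so the chain groups are C_0 ≅ Z^9, C_1 ≅ Z^27, C_2 ≅ Z^18.

Boundary ∂_1: C_1 → C_0 is given by ∂[p,q] = [q] − [p]. For instance
  ∂[v_6,v_7] = [v_7] − [v_6].
The resulting 9×27 matrix has rank 8, and its Smith normal form has invariant factors (1,1,1,1,1,1,1,1).

∂_2: C_2 → C_1 sends each 2-simplex [p,q,r] to [q,r] − [p,r] + [p,q]. For instance
  ∂[v_0,v_4,v_7] = [v_4,v_7] − [v_0,v_7] + [v_0,v_4],
  ∂[v_0,v_5,v_7] = [v_5,v_7] − [v_0,v_7] + [v_0,v_5].
The 27×18 boundary matrix has rank 17 and Smith normal form diag(1,1,1,1,1,1,1,1,1,1,1,1,1,1,1,1,1).

Reading off H_k = ker ∂_k / im ∂_{k+1}:

  H_0: rank C_0 − rank ∂_1 = 9 − 8 = 1, and the invariant factors of ∂_1 are all 1, so H_0 ≅ Z.
  H_1: rank ker ∂_1 − rank ∂_2 = (27 − 8) − 17 = 2, and the invariant factors of ∂_2 are all 1, so H_1 ≅ Z^2.
  H_2: rank ker ∂_2 − rank ∂_3 = (18 − 17) − 0 = 1, and there is no ∂_3, so H_2 ≅ Z.

As a check, the Euler characteristic is 9 − 27 + 18 = 0, which agrees with 1 − 2 + 1 = 0.

H_0 ≅ Z,  H_1 ≅ Z^2,  H_2 ≅ Z.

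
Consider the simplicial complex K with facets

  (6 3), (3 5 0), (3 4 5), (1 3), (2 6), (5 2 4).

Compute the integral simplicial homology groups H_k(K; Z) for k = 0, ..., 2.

Take the total order 0 < 1 < 2 < 3 < 4 < 5 < 6 on the vertex set. Then K (dimension 2) consists of the simplices:

  0-simplices (7): [0], [1], [2], [3], [4], [5], [6]
  1-simplices (10): [0,3], [0,5], [1,3], [2,4], [2,5], [2,6], [3,4], [3,5], [3,6], [4,5]
  2-simplices (3): [0,3,5], [2,4,5], [3,4,5]

so the chain groups are C_0 ≅ Z^7, C_1 ≅ Z^10, C_2 ≅ Z^3.

Boundary ∂_1: C_1 → C_0 maps an edge to its endpoints' difference, ∂[p,q] = q − p.
The resulting 7×10 matrix has rank 6, and its Smith normal form has invariant factors (1,1,1,1,1,1).

The boundary map ∂_2: C_2 → C_1 acts by ∂[p,q,r] = [q,r] − [p,r] + [p,q]. For instance
  ∂[2,4,5] = [4,5] − [2,5] + [2,4],
  ∂[0,3,5] = [3,5] − [0,5] + [0,3].
The 10×3 boundary matrix has rank 3 and Smith normal form diag(1,1,1).

Computing H_k = (kernel of ∂_k) / (image of ∂_{k+1}):

  H_0: rank C_0 − rank ∂_1 = 7 − 6 = 1, and the invariant factors of ∂_1 are all 1, so H_0 = Z.
  H_1: rank ker ∂_1 − rank ∂_2 = (10 − 6) − 3 = 1, and the invariant factors of ∂_2 are all 1, so H_1 = Z.
  H_2: rank ker ∂_2 − rank ∂_3 = (3 − 3) − 0 = 0, and there is no ∂_3, so H_2 = 0.

H_0 = Z,  H_1 = Z,  H_2 = 0.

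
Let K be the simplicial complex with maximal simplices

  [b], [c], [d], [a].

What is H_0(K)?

H_0 ≅ Z^4.

Take the total order a < b < c < d on the vertex set. Then K (dimension 0) consists of the simplices:

  0-simplices (4): a, b, c, d

so the chain groups are C_0 ≅ Z^4.

Computing H_k = (kernel of ∂_k) / (image of ∂_{k+1}):

  H_0: rank C_0 − rank ∂_1 = 4 − 0 = 4, and there is no ∂_1, so H_0 = Z^4.

(K is a triangulation of a set of 4 points.)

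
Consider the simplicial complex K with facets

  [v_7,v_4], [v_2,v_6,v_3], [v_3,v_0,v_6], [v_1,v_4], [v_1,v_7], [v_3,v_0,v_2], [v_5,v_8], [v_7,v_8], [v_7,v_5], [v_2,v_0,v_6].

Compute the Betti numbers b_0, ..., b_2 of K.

Fix the vertex order v_0 < v_1 < v_2 < v_3 < v_4 < v_5 < v_6 < v_7 < v_8 and write every simplex with vertices in increasing order. Then dim K = 2 and the simplices of K are:

  0-simplices (9): [v_0], [v_1], [v_2], [v_3], [v_4], [v_5], [v_6], [v_7], [v_8]
  1-simplices (12): [v_0,v_2], [v_0,v_3], [v_0,v_6], [v_1,v_4], [v_1,v_7], [v_2,v_3], [v_2,v_6], [v_3,v_6], [v_4,v_7], [v_5,v_7], [v_5,v_8], [v_7,v_8]
  2-simplices (4): [v_0,v_2,v_3], [v_0,v_2,v_6], [v_0,v_3,v_6], [v_2,v_3,v_6]

giving chain groups C_0 ≅ Z^9, C_1 ≅ Z^12, C_2 ≅ Z^4.

The boundary map ∂_1: C_1 → C_0 is given by ∂[p,q] = [q] − [p]. For instance
  ∂[v_1,v_7] = [v_7] − [v_1].
The 9×12 boundary matrix has rank 7 and Smith normal form diag(1,1,1,1,1,1,1).

The boundary map ∂_2: C_2 → C_1 maps a triangle to the signed sum of its edges. For instance
  ∂[v_0,v_3,v_6] = [v_3,v_6] − [v_0,v_6] + [v_0,v_3],
  ∂[v_0,v_2,v_6] = [v_2,v_6] − [v_0,v_6] + [v_0,v_2].
The 12×4 boundary matrix has rank 3 and Smith normal form diag(1,1,1).

Computing H_k = (kernel of ∂_k) / (image of ∂_{k+1}):

  H_0: rank C_0 − rank ∂_1 = 9 − 7 = 2, and the invariant factors of ∂_1 are all 1, so H_0 ≅ Z^2.
  H_1: rank ker ∂_1 − rank ∂_2 = (12 − 7) − 3 = 2, and the invariant factors of ∂_2 are all 1, so H_1 ≅ Z^2.
  H_2: rank ker ∂_2 − rank ∂_3 = (4 − 3) − 0 = 1, and there is no ∂_3, so H_2 ≅ Z.

Hence the Betti numbers are b_0 = 2, b_1 = 2, b_2 = 1.

b_0 = 2, b_1 = 2, b_2 = 1.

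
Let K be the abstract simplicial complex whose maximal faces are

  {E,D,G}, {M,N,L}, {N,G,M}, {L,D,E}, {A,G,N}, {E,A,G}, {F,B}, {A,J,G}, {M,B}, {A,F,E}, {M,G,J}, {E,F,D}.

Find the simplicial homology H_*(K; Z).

H_0 ≅ Z,  H_1 ≅ Z^2,  H_2 = 0.

Order the vertices as A < B < D < E < F < G < J < L < M < N. Listing each simplex with vertices in this order, K has dimension 2 with simplices:

  0-simplices (10): A, B, D, E, F, G, J, L, M, N
  1-simplices (21): AE, AF, AG, AJ, AN, BF, BM, DE, DF, DG, DL, EF, EG, EL, GJ, GM, GN, JM, LM, LN, MN
  2-simplices (10): AEF, AEG, AGJ, AGN, DEF, DEG, DEL, GJM, GMN, LMN

Hence C_0 ≅ Z^10, C_1 ≅ Z^21, C_2 ≅ Z^10.

∂_1: C_1 → C_0 is given by ∂[p,q] = [q] − [p]. For instance
  ∂DL = L − D.
The resulting 10×21 matrix has rank 9, and its Smith normal form has invariant factors (1,1,1,1,1,1,1,1,1).

Boundary ∂_2: C_2 → C_1 acts by ∂[p,q,r] = [q,r] − [p,r] + [p,q]. For instance
  ∂DEG = EG − DG + DE,
  ∂AGJ = GJ − AJ + AG.
The resulting 21×10 matrix has rank 10, and its Smith normal form has invariant factors (1,1,1,1,1,1,1,1,1,1).

Reading off H_k = ker ∂_k / im ∂_{k+1}:

  H_0: rank C_0 − rank ∂_1 = 10 − 9 = 1, and the invariant factors of ∂_1 are all 1, so H_0 ≅ Z.
  H_1: rank ker ∂_1 − rank ∂_2 = (21 − 9) − 10 = 2, and the invariant factors of ∂_2 are all 1, so H_1 ≅ Z^2.
  H_2: rank ker ∂_2 − rank ∂_3 = (10 − 10) − 0 = 0, and there is no ∂_3, so H_2 ≅ 0.

As a check, the Euler characteristic is 10 − 21 + 10 = -1, which agrees with 1 − 2 + 0 = -1.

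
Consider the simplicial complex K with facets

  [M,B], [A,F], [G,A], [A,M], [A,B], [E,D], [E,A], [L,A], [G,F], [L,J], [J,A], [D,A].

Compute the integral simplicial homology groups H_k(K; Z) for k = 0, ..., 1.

Fix the vertex order A < B < D < E < F < G < J < L < M and write every simplex with vertices in increasing order. Then dim K = 1 and the simplices of K are:

  0-simplices (9): A, B, D, E, F, G, J, L, M
  1-simplices (12): AB, AD, AE, AF, AG, AJ, AL, AM, BM, DE, FG, JL

so the chain groups are C_0 ≅ Z^9, C_1 ≅ Z^12.

∂_1: C_1 → C_0 maps an edge to its endpoints' difference, ∂[p,q] = q − p. For instance
  ∂AD = D − A.
As a 9×12 matrix over Z this has rank 8, with invariant factors (1,1,1,1,1,1,1,1).

Now H_k = ker ∂_k / im ∂_{k+1}, so:

  H_0: rank C_0 − rank ∂_1 = 9 − 8 = 1, and the invariant factors of ∂_1 are all 1, so H_0 ≅ Z.
  H_1: rank ker ∂_1 − rank ∂_2 = (12 − 8) − 0 = 4, and there is no ∂_2, so H_1 ≅ Z^4.

H_0 ≅ Z,  H_1 ≅ Z^4.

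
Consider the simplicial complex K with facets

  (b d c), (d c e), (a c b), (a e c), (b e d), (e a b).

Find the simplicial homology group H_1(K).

Take the total order a < b < c < d < e on the vertex set. Then K (dimension 2) consists of the simplices:

  0-simplices (5): a, b, c, d, e
  1-simplices (9): ab, ac, ae, bc, bd, be, cd, ce, de
  2-simplices (6): abc, abe, ace, bcd, bde, cde

Hence C_0 ≅ Z^5, C_1 ≅ Z^9, C_2 ≅ Z^6.

The boundary map ∂_1: C_1 → C_0 sends each edge [p,q] (with p < q) to q − p. For instance
  ∂de = e − d.
The resulting 5×9 matrix has rank 4, and its Smith normal form has invariant factors (1,1,1,1).

The boundary map ∂_2: C_2 → C_1 sends each 2-simplex [p,q,r] to [q,r] − [p,r] + [p,q]. For instance
  ∂ace = ce − ae + ac,
  ∂abe = be − ae + ab.
The resulting 9×6 matrix has rank 5, and its Smith normal form has invariant factors (1,1,1,1,1).

From H_k ≅ ker(∂_k) / im(∂_{k+1}) we obtain:

  H_1: rank ker ∂_1 − rank ∂_2 = (9 − 4) − 5 = 0, and the invariant factors of ∂_2 are all 1, so H_1 ≅ 0.

H_1 = 0.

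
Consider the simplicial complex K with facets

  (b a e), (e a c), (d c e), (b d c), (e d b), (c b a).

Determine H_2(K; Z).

H_2 = Z.

Take the total order a < b < c < d < e on the vertex set. Then K (dimension 2) consists of the simplices:

  0-simplices (5): a, b, c, d, e
  1-simplices (9): ab, ac, ae, bc, bd, be, cd, ce, de
  2-simplices (6): abc, abe, ace, bcd, bde, cde

so the chain groups are C_0 ≅ Z^5, C_1 ≅ Z^9, C_2 ≅ Z^6.

∂_1: C_1 → C_0 sends each edge [p,q] (with p < q) to q − p. For instance
  ∂ae = e − a.
As a 5×9 matrix over Z this has rank 4, with invariant factors (1,1,1,1).

∂_2: C_2 → C_1 maps a triangle to the signed sum of its edges. For instance
  ∂bde = de − be + bd,
  ∂abc = bc − ac + ab.
The 9×6 boundary matrix has rank 5 and Smith normal form diag(1,1,1,1,1).

Now H_k = ker ∂_k / im ∂_{k+1}, so:

  H_2: rank ker ∂_2 − rank ∂_3 = (6 − 5) − 0 = 1, and there is no ∂_3, so H_2 = Z.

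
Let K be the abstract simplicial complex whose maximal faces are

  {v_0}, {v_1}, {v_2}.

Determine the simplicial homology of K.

Take the total order v_0 < v_1 < v_2 on the vertex set. Then K (dimension 0) consists of the simplices:

  0-simplices (3): [v_0], [v_1], [v_2]

giving chain groups C_0 ≅ Z^3.

From H_k ≅ ker(∂_k) / im(∂_{k+1}) we obtain:

  H_0: rank C_0 − rank ∂_1 = 3 − 0 = 3, and there is no ∂_1, so H_0 = Z^3.

(K is a triangulation of a set of 3 points.)

H_0 ≅ Z^3.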